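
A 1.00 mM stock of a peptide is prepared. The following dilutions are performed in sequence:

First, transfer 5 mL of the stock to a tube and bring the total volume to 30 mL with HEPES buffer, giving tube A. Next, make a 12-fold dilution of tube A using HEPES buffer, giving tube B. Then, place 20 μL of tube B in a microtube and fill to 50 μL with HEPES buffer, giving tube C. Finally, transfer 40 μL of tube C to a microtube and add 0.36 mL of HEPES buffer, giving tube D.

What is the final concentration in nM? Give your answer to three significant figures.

556 nM

Step 1: 5 mL brought to 30 mL → factor 30/5 = 6
Step 2: 12-fold → factor 12
Step 3: 20 μL brought to 50 μL → factor 50/20 = 2.5
Step 4: 40 μL + 0.36 mL = 400 μL total → factor 400/40 = 10
Overall dilution factor = 6 × 12 × 2.5 × 10 = 1800
Final = 1.00 mM / 1800 = 0.0005556 mM = 556 nM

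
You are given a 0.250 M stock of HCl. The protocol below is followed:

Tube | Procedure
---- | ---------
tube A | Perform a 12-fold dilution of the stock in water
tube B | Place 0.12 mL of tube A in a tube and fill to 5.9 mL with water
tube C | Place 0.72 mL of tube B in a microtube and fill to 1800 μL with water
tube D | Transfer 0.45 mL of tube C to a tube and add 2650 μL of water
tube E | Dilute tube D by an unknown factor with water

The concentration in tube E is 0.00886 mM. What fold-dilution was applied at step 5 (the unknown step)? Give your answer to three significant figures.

Step 1: 12-fold → factor 12
Step 2: 0.12 mL brought to 5.9 mL → factor 5.9/0.12 = 49.167
Step 3: 0.72 mL brought to 1800 μL → factor 1.8/0.72 = 2.5
Step 4: 0.45 mL + 2650 μL = 3.1 mL total → factor 3.1/0.45 = 6.8889
Step 5: unknown factor x
Product of known-step factors = 10161
Overall factor = 0.250 M / (0.00886 mM) = 28217
x = 28217 / 10161 = 2.78

2.78-fold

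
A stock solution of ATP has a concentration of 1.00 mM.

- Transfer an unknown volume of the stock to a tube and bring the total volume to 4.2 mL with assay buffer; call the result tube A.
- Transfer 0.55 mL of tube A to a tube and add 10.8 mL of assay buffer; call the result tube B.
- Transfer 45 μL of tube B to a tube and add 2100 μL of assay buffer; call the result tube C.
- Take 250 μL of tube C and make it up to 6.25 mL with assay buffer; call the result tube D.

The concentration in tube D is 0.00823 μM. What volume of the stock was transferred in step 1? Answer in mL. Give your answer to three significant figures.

Step 1: v brought to 4.2 mL → factor = 4.2 mL/v
Step 2: 0.55 mL + 10.8 mL = 11.35 mL total → factor 11.35/0.55 = 20.636
Step 3: 45 μL + 2100 μL = 2145 μL total → factor 2145/45 = 47.667
Step 4: 250 μL brought to 6.25 mL → factor 6250/250 = 25
Product of known-step factors = 24592
Overall factor = 1.00 mM / (0.00823 μM) = 1.2151 × 10^5
Step-1 factor = 1.2151 × 10^5 / 24592 = 4.941
v = 4.2 mL / 4.941 = 0.850 mL

0.850 mL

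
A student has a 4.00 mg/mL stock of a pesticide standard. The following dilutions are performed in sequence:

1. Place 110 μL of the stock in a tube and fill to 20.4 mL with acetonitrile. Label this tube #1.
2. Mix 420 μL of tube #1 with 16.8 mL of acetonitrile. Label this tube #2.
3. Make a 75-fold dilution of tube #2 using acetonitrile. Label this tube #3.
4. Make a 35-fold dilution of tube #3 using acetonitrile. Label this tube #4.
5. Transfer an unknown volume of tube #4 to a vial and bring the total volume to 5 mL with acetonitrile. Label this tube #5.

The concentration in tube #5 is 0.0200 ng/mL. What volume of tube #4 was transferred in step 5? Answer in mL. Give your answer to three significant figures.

0.499 mL

Step 1: 110 μL brought to 20.4 mL → factor 20400/110 = 185.45
Step 2: 420 μL + 16.8 mL = 17220 μL total → factor 17220/420 = 41
Step 3: 75-fold → factor 75
Step 4: 35-fold → factor 35
Step 5: v brought to 5 mL → factor = 5 mL/v
Product of known-step factors = 1.996 × 10^7
Overall factor = 4.00 mg/mL / (0.0200 ng/mL) = 2 × 10^8
Step-5 factor = 2 × 10^8 / 1.996 × 10^7 = 10.02
v = 5 mL / 10.02 = 0.499 mL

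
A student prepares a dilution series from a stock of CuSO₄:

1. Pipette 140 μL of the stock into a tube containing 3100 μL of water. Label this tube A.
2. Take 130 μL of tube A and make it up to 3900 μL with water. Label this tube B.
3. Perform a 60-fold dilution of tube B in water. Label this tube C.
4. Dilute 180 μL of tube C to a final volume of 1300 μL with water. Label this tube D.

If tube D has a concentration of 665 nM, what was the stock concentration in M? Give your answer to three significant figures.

0.200 M

Step 1: 140 μL + 3100 μL = 3240 μL total → factor 3240/140 = 23.143
Step 2: 130 μL brought to 3900 μL → factor 3900/130 = 30
Step 3: 60-fold → factor 60
Step 4: 180 μL brought to 1300 μL → factor 1300/180 = 7.2222
Overall dilution factor = 23.143 × 30 × 60 × 7.2222 = 3.0086 × 10^5
Stock = 665 nM × 3.0086 × 10^5 = 2.001 × 10^8 nM = 0.200 M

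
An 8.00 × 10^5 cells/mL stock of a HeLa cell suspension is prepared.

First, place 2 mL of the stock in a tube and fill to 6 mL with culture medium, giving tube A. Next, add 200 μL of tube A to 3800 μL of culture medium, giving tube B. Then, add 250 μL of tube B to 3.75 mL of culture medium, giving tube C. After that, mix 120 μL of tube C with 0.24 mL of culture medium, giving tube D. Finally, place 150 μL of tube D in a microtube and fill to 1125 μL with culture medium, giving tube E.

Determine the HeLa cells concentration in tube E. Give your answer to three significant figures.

37.0 cells/mL

Step 1: 2 mL brought to 6 mL → factor 6/2 = 3
Step 2: 200 μL + 3800 μL = 4000 μL total → factor 4000/200 = 20
Step 3: 250 μL + 3.75 mL = 4000 μL total → factor 4000/250 = 16
Step 4: 120 μL + 0.24 mL = 360 μL total → factor 360/120 = 3
Step 5: 150 μL brought to 1125 μL → factor 1125/150 = 7.5
Overall dilution factor = 3 × 20 × 16 × 3 × 7.5 = 21600
Final = 8.00 × 10^5 cells/mL / 21600 = 37.0 cells/mL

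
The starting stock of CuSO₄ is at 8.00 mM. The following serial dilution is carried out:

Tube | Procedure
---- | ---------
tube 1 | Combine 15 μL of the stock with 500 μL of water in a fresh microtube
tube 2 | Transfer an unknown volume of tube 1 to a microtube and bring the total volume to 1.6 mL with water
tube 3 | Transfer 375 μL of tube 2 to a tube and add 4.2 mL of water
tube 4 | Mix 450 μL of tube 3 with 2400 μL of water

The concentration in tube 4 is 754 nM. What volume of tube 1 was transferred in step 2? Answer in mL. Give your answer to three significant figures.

Step 1: 15 μL + 500 μL = 515 μL total → factor 515/15 = 34.333
Step 2: v brought to 1.6 mL → factor = 1.6 mL/v
Step 3: 375 μL + 4.2 mL = 4575 μL total → factor 4575/375 = 12.2
Step 4: 450 μL + 2400 μL = 2850 μL total → factor 2850/450 = 6.3333
Product of known-step factors = 2652.8
Overall factor = 8.00 mM / (754 nM) = 10610
Step-2 factor = 10610 / 2652.8 = 3.9995
v = 1.6 mL / 3.9995 = 0.400 mL

0.400 mL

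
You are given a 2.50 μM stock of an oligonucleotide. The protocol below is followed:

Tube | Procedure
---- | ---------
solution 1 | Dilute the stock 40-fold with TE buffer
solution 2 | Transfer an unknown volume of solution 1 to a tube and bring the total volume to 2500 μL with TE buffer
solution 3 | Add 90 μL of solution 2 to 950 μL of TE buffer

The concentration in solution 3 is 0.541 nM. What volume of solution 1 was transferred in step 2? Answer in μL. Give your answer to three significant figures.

Step 1: 40-fold → factor 40
Step 2: v brought to 2500 μL → factor = 2500 μL/v
Step 3: 90 μL + 950 μL = 1040 μL total → factor 1040/90 = 11.556
Product of known-step factors = 462.22
Overall factor = 2.50 μM / (0.541 nM) = 4621.1
Step-2 factor = 4621.1 / 462.22 = 9.9975
v = 2500 μL / 9.9975 = 250 μL

250 μL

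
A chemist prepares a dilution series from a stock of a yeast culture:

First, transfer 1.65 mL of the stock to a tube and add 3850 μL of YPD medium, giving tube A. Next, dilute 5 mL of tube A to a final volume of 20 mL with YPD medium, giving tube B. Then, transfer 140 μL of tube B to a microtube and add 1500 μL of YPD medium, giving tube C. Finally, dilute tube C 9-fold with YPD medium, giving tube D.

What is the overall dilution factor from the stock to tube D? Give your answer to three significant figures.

Step 1: 1.65 mL + 3850 μL = 5.5 mL total → factor 5.5/1.65 = 3.3333
Step 2: 5 mL brought to 20 mL → factor 20/5 = 4
Step 3: 140 μL + 1500 μL = 1640 μL total → factor 1640/140 = 11.714
Step 4: 9-fold → factor 9
Overall dilution factor = 3.3333 × 4 × 11.714 × 9 = 1405.7

1.41 × 10^3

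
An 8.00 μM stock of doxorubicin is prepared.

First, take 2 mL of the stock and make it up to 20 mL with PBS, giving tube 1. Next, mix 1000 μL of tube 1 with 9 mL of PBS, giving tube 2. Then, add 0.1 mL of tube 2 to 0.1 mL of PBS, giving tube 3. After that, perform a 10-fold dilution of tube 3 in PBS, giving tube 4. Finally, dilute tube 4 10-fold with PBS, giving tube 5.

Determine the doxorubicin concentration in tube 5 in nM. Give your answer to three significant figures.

0.400 nM

Step 1: 2 mL brought to 20 mL → factor 20/2 = 10
Step 2: 1000 μL + 9 mL = 10000 μL total → factor 10000/1000 = 10
Step 3: 0.1 mL + 0.1 mL = 0.2 mL total → factor 0.2/0.1 = 2
Step 4: 10-fold → factor 10
Step 5: 10-fold → factor 10
Overall dilution factor = 10 × 10 × 2 × 10 × 10 = 20000
Final = 8.00 μM / 20000 = 0.0004000 μM = 0.400 nM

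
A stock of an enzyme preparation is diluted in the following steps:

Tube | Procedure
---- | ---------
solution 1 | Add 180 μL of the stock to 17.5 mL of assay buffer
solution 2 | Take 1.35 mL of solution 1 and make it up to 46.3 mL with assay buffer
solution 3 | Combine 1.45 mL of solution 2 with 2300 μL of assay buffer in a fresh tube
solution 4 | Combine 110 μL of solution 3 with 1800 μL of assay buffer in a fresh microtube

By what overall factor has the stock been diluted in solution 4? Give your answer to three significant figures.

Step 1: 180 μL + 17.5 mL = 17680 μL total → factor 17680/180 = 98.222
Step 2: 1.35 mL brought to 46.3 mL → factor 46.3/1.35 = 34.296
Step 3: 1.45 mL + 2300 μL = 3.75 mL total → factor 3.75/1.45 = 2.5862
Step 4: 110 μL + 1800 μL = 1910 μL total → factor 1910/110 = 17.364
Overall dilution factor = 98.222 × 34.296 × 2.5862 × 17.364 = 1.5127 × 10^5

1.51 × 10^5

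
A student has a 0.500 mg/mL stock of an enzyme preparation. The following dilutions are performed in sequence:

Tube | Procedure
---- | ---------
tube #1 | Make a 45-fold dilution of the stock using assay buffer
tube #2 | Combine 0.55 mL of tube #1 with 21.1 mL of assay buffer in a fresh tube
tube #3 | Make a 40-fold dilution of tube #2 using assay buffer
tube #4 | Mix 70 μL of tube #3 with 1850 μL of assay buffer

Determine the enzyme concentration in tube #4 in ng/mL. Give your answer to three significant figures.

0.257 ng/mL

Step 1: 45-fold → factor 45
Step 2: 0.55 mL + 21.1 mL = 21.65 mL total → factor 21.65/0.55 = 39.364
Step 3: 40-fold → factor 40
Step 4: 70 μL + 1850 μL = 1920 μL total → factor 1920/70 = 27.429
Overall dilution factor = 45 × 39.364 × 40 × 27.429 = 1.9434 × 10^6
Final = 0.500 mg/mL / 1.9434 × 10^6 = 2.573 × 10^-7 mg/mL = 0.257 ng/mL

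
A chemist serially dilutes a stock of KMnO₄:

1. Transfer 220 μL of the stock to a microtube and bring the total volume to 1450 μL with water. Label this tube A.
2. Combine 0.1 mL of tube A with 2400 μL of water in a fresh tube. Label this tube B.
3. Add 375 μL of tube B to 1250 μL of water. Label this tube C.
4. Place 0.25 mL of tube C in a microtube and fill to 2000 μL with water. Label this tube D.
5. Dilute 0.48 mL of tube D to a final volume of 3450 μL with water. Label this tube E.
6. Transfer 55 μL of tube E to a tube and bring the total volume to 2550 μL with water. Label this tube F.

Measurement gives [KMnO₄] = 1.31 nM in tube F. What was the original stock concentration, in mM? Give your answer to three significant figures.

2.49 mM

Step 1: 220 μL brought to 1450 μL → factor 1450/220 = 6.5909
Step 2: 0.1 mL + 2400 μL = 2.5 mL total → factor 2.5/0.1 = 25
Step 3: 375 μL + 1250 μL = 1625 μL total → factor 1625/375 = 4.3333
Step 4: 0.25 mL brought to 2000 μL → factor 2/0.25 = 8
Step 5: 0.48 mL brought to 3450 μL → factor 3.45/0.48 = 7.1875
Step 6: 55 μL brought to 2550 μL → factor 2550/55 = 46.364
Overall dilution factor = 6.5909 × 25 × 4.3333 × 8 × 7.1875 × 46.364 = 1.9035 × 10^6
Stock = 1.31 nM × 1.9035 × 10^6 = 2.494 × 10^6 nM = 2.49 mM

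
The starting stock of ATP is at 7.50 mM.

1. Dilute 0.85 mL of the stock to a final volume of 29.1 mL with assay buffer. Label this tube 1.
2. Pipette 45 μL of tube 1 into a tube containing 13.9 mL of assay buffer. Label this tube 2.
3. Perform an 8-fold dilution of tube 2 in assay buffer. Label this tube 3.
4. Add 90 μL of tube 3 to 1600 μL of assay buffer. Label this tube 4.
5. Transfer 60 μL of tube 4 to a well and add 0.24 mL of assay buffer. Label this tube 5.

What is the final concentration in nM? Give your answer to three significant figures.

Step 1: 0.85 mL brought to 29.1 mL → factor 29.1/0.85 = 34.235
Step 2: 45 μL + 13.9 mL = 13945 μL total → factor 13945/45 = 309.89
Step 3: 8-fold → factor 8
Step 4: 90 μL + 1600 μL = 1690 μL total → factor 1690/90 = 18.778
Step 5: 60 μL + 0.24 mL = 300 μL total → factor 300/60 = 5
Overall dilution factor = 34.235 × 309.89 × 8 × 18.778 × 5 = 7.9686 × 10^6
Final = 7.50 mM / 7.9686 × 10^6 = 9.412 × 10^-7 mM = 0.941 nM

0.941 nM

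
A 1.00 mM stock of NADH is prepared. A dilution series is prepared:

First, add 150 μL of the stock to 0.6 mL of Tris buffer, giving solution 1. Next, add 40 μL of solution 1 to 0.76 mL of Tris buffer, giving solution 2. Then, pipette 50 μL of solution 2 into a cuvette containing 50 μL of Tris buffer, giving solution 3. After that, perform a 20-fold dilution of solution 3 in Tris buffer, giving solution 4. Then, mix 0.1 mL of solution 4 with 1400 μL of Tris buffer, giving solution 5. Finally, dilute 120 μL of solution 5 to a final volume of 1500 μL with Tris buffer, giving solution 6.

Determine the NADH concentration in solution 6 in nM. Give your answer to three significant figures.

1.33 nM

Step 1: 150 μL + 0.6 mL = 750 μL total → factor 750/150 = 5
Step 2: 40 μL + 0.76 mL = 800 μL total → factor 800/40 = 20
Step 3: 50 μL + 50 μL = 100 μL total → factor 100/50 = 2
Step 4: 20-fold → factor 20
Step 5: 0.1 mL + 1400 μL = 1.5 mL total → factor 1.5/0.1 = 15
Step 6: 120 μL brought to 1500 μL → factor 1500/120 = 12.5
Overall dilution factor = 5 × 20 × 2 × 20 × 15 × 12.5 = 7.5 × 10^5
Final = 1.00 mM / 7.5 × 10^5 = 1.333 × 10^-6 mM = 1.33 nM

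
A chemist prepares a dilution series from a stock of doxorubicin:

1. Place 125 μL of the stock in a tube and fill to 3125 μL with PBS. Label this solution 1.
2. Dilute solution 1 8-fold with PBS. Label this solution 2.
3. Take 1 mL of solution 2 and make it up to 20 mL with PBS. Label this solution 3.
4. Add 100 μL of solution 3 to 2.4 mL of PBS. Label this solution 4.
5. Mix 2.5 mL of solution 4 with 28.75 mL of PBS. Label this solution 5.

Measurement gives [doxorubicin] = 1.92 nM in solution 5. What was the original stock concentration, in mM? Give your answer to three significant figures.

Step 1: 125 μL brought to 3125 μL → factor 3125/125 = 25
Step 2: 8-fold → factor 8
Step 3: 1 mL brought to 20 mL → factor 20/1 = 20
Step 4: 100 μL + 2.4 mL = 2500 μL total → factor 2500/100 = 25
Step 5: 2.5 mL + 28.75 mL = 31.25 mL total → factor 31.25/2.5 = 12.5
Overall dilution factor = 25 × 8 × 20 × 25 × 12.5 = 1.25 × 10^6
Stock = 1.92 nM × 1.25 × 10^6 = 2.400 × 10^6 nM = 2.40 mM

2.40 mM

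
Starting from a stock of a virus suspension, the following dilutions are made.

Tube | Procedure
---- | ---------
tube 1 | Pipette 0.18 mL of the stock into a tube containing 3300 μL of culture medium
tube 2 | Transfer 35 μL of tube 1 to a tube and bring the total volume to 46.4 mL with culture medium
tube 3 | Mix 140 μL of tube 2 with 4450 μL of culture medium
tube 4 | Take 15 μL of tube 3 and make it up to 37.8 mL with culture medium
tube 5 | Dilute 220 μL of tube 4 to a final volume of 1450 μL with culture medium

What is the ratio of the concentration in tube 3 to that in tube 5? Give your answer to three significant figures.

Step 1: 0.18 mL + 3300 μL = 3.48 mL total → factor 3.48/0.18 = 19.333
Step 2: 35 μL brought to 46.4 mL → factor 46400/35 = 1325.7
Step 3: 140 μL + 4450 μL = 4590 μL total → factor 4590/140 = 32.786
Step 4: 15 μL brought to 37.8 mL → factor 37800/15 = 2520
Step 5: 220 μL brought to 1450 μL → factor 1450/220 = 6.5909
Dilution factor to tube 3 = 8.4031 × 10^5; to tube 5 = 1.3957 × 10^10
[tube 3]/[tube 5] = (factor to tube 5)/(factor to tube 3) = 1.3957 × 10^10/8.4031 × 10^5 = 1.66 × 10^4

1.66 × 10^4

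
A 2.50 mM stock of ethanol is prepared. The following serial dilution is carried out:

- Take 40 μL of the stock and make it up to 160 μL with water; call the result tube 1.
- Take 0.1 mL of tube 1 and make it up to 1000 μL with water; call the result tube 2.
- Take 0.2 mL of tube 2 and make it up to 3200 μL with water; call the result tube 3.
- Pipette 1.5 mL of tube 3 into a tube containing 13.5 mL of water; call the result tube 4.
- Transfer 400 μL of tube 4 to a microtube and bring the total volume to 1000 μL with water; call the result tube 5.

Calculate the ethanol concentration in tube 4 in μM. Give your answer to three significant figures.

Step 1: 40 μL brought to 160 μL → factor 160/40 = 4
Step 2: 0.1 mL brought to 1000 μL → factor 1/0.1 = 10
Step 3: 0.2 mL brought to 3200 μL → factor 3.2/0.2 = 16
Step 4: 1.5 mL + 13.5 mL = 15 mL total → factor 15/1.5 = 10
Dilution factor through tube 4 = 4 × 10 × 16 × 10 = 6400
[tube 4] = 2.50 mM / 6400 = 0.0003906 mM = 0.391 μM

0.391 μM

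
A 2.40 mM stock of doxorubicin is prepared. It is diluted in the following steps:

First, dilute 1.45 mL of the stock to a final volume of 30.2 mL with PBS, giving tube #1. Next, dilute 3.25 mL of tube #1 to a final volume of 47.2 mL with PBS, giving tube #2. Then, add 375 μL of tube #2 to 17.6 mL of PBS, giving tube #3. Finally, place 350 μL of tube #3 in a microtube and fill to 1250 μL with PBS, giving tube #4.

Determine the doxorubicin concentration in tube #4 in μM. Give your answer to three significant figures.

Step 1: 1.45 mL brought to 30.2 mL → factor 30.2/1.45 = 20.828
Step 2: 3.25 mL brought to 47.2 mL → factor 47.2/3.25 = 14.523
Step 3: 375 μL + 17.6 mL = 17975 μL total → factor 17975/375 = 47.933
Step 4: 350 μL brought to 1250 μL → factor 1250/350 = 3.5714
Overall dilution factor = 20.828 × 14.523 × 47.933 × 3.5714 = 51782
Final = 2.40 mM / 51782 = 4.635 × 10^-5 mM = 0.0463 μM

0.0463 μM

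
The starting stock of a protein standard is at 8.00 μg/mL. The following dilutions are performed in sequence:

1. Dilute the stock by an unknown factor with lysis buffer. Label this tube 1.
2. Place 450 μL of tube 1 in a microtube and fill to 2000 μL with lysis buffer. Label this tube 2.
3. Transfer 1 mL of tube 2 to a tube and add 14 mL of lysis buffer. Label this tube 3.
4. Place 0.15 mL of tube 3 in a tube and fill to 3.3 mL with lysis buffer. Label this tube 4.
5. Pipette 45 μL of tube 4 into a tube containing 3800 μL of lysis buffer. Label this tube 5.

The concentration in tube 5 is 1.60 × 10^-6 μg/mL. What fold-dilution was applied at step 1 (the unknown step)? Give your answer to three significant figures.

Step 1: unknown factor x
Step 2: 450 μL brought to 2000 μL → factor 2000/450 = 4.4444
Step 3: 1 mL + 14 mL = 15 mL total → factor 15/1 = 15
Step 4: 0.15 mL brought to 3.3 mL → factor 3.3/0.15 = 22
Step 5: 45 μL + 3800 μL = 3845 μL total → factor 3845/45 = 85.444
Product of known-step factors = 1.2532 × 10^5
Overall factor = 8.00 μg/mL / (1.60 × 10^-6 μg/mL) = 5 × 10^6
x = 5 × 10^6 / 1.2532 × 10^5 = 39.9

39.9-fold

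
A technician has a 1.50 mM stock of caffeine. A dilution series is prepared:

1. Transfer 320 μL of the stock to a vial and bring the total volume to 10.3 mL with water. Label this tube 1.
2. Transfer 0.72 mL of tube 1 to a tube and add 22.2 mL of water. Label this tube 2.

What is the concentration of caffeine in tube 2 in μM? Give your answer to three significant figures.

1.46 μM

Step 1: 320 μL brought to 10.3 mL → factor 10300/320 = 32.188
Step 2: 0.72 mL + 22.2 mL = 22.92 mL total → factor 22.92/0.72 = 31.833
Overall dilution factor = 32.188 × 31.833 = 1024.6
Final = 1.50 mM / 1024.6 = 0.001464 mM = 1.46 μM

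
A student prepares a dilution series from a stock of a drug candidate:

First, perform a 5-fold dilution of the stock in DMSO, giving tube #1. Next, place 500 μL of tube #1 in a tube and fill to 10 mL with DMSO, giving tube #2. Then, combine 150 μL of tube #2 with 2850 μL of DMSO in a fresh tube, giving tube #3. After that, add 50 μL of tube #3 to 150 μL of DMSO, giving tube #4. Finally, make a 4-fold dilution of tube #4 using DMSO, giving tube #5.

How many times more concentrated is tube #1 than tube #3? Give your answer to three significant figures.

Step 1: 5-fold → factor 5
Step 2: 500 μL brought to 10 mL → factor 10000/500 = 20
Step 3: 150 μL + 2850 μL = 3000 μL total → factor 3000/150 = 20
Dilution factor to tube #1 = 5; to tube #3 = 2000
[tube #1]/[tube #3] = (factor to tube #3)/(factor to tube #1) = 2000/5 = 400

400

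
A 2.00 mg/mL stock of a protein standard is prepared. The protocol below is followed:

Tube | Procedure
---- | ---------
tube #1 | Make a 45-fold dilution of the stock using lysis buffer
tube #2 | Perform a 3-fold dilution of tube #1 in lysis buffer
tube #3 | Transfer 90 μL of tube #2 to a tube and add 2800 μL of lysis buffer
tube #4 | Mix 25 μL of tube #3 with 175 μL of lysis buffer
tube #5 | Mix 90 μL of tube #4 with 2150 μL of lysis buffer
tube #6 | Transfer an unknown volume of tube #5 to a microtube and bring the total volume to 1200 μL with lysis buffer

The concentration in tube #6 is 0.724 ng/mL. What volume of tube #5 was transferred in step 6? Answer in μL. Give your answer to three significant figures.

Step 1: 45-fold → factor 45
Step 2: 3-fold → factor 3
Step 3: 90 μL + 2800 μL = 2890 μL total → factor 2890/90 = 32.111
Step 4: 25 μL + 175 μL = 200 μL total → factor 200/25 = 8
Step 5: 90 μL + 2150 μL = 2240 μL total → factor 2240/90 = 24.889
Step 6: v brought to 1200 μL → factor = 1200 μL/v
Product of known-step factors = 8.6315 × 10^5
Overall factor = 2.00 mg/mL / (0.724 ng/mL) = 2.7624 × 10^6
Step-6 factor = 2.7624 × 10^6 / 8.6315 × 10^5 = 3.2004
v = 1200 μL / 3.2004 = 375 μL

375 μL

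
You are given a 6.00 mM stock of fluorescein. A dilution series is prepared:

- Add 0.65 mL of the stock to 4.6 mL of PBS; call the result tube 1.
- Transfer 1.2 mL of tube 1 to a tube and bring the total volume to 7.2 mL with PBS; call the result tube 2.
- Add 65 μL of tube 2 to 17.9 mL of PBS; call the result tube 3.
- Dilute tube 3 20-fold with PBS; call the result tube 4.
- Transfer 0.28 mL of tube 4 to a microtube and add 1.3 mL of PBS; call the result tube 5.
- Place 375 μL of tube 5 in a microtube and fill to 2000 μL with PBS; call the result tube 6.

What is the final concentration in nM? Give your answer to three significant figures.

0.744 nM

Step 1: 0.65 mL + 4.6 mL = 5.25 mL total → factor 5.25/0.65 = 8.0769
Step 2: 1.2 mL brought to 7.2 mL → factor 7.2/1.2 = 6
Step 3: 65 μL + 17.9 mL = 17965 μL total → factor 17965/65 = 276.38
Step 4: 20-fold → factor 20
Step 5: 0.28 mL + 1.3 mL = 1.58 mL total → factor 1.58/0.28 = 5.6429
Step 6: 375 μL brought to 2000 μL → factor 2000/375 = 5.3333
Overall dilution factor = 8.0769 × 6 × 276.38 × 20 × 5.6429 × 5.3333 = 8.0619 × 10^6
Final = 6.00 mM / 8.0619 × 10^6 = 7.442 × 10^-7 mM = 0.744 nM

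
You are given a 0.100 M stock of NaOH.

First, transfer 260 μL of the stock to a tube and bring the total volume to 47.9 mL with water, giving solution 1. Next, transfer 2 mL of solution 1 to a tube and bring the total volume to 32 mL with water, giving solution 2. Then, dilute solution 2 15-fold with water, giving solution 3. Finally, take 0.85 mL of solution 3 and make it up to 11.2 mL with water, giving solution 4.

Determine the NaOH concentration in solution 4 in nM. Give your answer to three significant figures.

172 nM

Step 1: 260 μL brought to 47.9 mL → factor 47900/260 = 184.23
Step 2: 2 mL brought to 32 mL → factor 32/2 = 16
Step 3: 15-fold → factor 15
Step 4: 0.85 mL brought to 11.2 mL → factor 11.2/0.85 = 13.176
Overall dilution factor = 184.23 × 16 × 15 × 13.176 = 5.826 × 10^5
Final = 0.100 M / 5.826 × 10^5 = 1.716 × 10^-7 M = 172 nM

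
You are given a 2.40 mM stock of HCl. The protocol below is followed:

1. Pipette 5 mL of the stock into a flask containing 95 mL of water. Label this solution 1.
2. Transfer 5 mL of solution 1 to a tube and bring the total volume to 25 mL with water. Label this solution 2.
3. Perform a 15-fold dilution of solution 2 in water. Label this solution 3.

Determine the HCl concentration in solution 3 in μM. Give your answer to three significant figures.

1.60 μM

Step 1: 5 mL + 95 mL = 100 mL total → factor 100/5 = 20
Step 2: 5 mL brought to 25 mL → factor 25/5 = 5
Step 3: 15-fold → factor 15
Overall dilution factor = 20 × 5 × 15 = 1500
Final = 2.40 mM / 1500 = 0.001600 mM = 1.60 μM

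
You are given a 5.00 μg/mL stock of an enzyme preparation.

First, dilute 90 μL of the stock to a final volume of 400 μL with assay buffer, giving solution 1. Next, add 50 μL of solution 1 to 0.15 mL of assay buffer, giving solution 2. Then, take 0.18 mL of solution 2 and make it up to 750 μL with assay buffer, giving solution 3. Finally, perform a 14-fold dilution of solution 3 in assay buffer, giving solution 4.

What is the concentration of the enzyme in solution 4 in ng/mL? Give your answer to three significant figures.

Step 1: 90 μL brought to 400 μL → factor 400/90 = 4.4444
Step 2: 50 μL + 0.15 mL = 200 μL total → factor 200/50 = 4
Step 3: 0.18 mL brought to 750 μL → factor 0.75/0.18 = 4.1667
Step 4: 14-fold → factor 14
Overall dilution factor = 4.4444 × 4 × 4.1667 × 14 = 1037
Final = 5.00 μg/mL / 1037 = 0.004821 μg/mL = 4.82 ng/mL

4.82 ng/mL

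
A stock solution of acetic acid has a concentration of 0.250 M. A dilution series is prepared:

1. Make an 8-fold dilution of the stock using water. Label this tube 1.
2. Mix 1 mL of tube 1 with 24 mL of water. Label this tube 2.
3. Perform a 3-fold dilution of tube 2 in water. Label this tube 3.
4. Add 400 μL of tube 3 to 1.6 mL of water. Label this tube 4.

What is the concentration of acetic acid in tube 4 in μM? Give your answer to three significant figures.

Step 1: 8-fold → factor 8
Step 2: 1 mL + 24 mL = 25 mL total → factor 25/1 = 25
Step 3: 3-fold → factor 3
Step 4: 400 μL + 1.6 mL = 2000 μL total → factor 2000/400 = 5
Overall dilution factor = 8 × 25 × 3 × 5 = 3000
Final = 0.250 M / 3000 = 8.333 × 10^-5 M = 83.3 μM

83.3 μM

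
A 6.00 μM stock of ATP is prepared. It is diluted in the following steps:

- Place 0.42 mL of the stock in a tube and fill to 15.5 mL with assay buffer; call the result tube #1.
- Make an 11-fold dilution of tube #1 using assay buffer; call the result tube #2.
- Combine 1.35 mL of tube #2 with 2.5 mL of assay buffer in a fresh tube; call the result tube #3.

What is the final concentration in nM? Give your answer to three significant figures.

5.18 nM

Step 1: 0.42 mL brought to 15.5 mL → factor 15.5/0.42 = 36.905
Step 2: 11-fold → factor 11
Step 3: 1.35 mL + 2.5 mL = 3.85 mL total → factor 3.85/1.35 = 2.8519
Overall dilution factor = 36.905 × 11 × 2.8519 = 1157.7
Final = 6.00 μM / 1157.7 = 0.005183 μM = 5.18 nM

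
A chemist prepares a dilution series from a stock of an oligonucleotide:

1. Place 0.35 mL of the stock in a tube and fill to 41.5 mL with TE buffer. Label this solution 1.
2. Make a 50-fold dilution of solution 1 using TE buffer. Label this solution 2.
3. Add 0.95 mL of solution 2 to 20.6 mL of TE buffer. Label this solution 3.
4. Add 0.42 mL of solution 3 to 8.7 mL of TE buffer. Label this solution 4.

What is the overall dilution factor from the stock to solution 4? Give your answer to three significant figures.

2.92 × 10^6

Step 1: 0.35 mL brought to 41.5 mL → factor 41.5/0.35 = 118.57
Step 2: 50-fold → factor 50
Step 3: 0.95 mL + 20.6 mL = 21.55 mL total → factor 21.55/0.95 = 22.684
Step 4: 0.42 mL + 8.7 mL = 9.12 mL total → factor 9.12/0.42 = 21.714
Overall dilution factor = 118.57 × 50 × 22.684 × 21.714 = 2.9202 × 10^6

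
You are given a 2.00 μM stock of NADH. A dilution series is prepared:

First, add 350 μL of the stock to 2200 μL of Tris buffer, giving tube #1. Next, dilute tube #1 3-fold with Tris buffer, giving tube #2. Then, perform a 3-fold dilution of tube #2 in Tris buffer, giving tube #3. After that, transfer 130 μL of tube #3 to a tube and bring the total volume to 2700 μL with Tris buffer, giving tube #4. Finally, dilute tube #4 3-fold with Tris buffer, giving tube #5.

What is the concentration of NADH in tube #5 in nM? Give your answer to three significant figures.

Step 1: 350 μL + 2200 μL = 2550 μL total → factor 2550/350 = 7.2857
Step 2: 3-fold → factor 3
Step 3: 3-fold → factor 3
Step 4: 130 μL brought to 2700 μL → factor 2700/130 = 20.769
Step 5: 3-fold → factor 3
Overall dilution factor = 7.2857 × 3 × 3 × 20.769 × 3 = 4085.6
Final = 2.00 μM / 4085.6 = 0.0004895 μM = 0.490 nM

0.490 nM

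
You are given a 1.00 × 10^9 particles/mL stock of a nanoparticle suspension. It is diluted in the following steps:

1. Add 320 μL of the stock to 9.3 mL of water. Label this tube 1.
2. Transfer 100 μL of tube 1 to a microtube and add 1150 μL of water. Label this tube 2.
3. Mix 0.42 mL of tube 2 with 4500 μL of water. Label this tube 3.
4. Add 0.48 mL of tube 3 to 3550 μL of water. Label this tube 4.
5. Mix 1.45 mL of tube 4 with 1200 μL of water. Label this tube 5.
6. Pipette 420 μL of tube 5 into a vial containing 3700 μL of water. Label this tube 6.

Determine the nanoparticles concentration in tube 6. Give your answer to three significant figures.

Step 1: 320 μL + 9.3 mL = 9620 μL total → factor 9620/320 = 30.062
Step 2: 100 μL + 1150 μL = 1250 μL total → factor 1250/100 = 12.5
Step 3: 0.42 mL + 4500 μL = 4.92 mL total → factor 4.92/0.42 = 11.714
Step 4: 0.48 mL + 3550 μL = 4.03 mL total → factor 4.03/0.48 = 8.3958
Step 5: 1.45 mL + 1200 μL = 2.65 mL total → factor 2.65/1.45 = 1.8276
Step 6: 420 μL + 3700 μL = 4120 μL total → factor 4120/420 = 9.8095
Overall dilution factor = 30.062 × 12.5 × 11.714 × 8.3958 × 1.8276 × 9.8095 = 6.6258 × 10^5
Final = 1.00 × 10^9 particles/mL / 6.6258 × 10^5 = 1.51 × 10^3 particles/mL

1.51 × 10^3 particles/mL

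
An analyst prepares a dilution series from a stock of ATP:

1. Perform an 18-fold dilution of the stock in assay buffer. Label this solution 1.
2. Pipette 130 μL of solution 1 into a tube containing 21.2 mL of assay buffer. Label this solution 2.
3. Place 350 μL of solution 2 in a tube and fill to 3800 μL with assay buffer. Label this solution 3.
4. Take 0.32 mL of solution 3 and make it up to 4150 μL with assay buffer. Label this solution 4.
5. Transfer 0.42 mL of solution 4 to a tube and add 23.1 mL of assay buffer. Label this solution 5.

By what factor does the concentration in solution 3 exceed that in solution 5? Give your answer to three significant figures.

Step 1: 18-fold → factor 18
Step 2: 130 μL + 21.2 mL = 21330 μL total → factor 21330/130 = 164.08
Step 3: 350 μL brought to 3800 μL → factor 3800/350 = 10.857
Step 4: 0.32 mL brought to 4150 μL → factor 4.15/0.32 = 12.969
Step 5: 0.42 mL + 23.1 mL = 23.52 mL total → factor 23.52/0.42 = 56
Dilution factor to solution 3 = 32065; to solution 5 = 2.3287 × 10^7
[solution 3]/[solution 5] = (factor to solution 5)/(factor to solution 3) = 2.3287 × 10^7/32065 = 726

726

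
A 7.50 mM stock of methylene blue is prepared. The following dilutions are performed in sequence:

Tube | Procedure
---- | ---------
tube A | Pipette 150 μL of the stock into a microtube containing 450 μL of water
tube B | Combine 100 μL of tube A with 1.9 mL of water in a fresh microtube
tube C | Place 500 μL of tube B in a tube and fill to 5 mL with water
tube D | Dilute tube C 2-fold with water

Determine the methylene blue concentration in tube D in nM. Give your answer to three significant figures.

Step 1: 150 μL + 450 μL = 600 μL total → factor 600/150 = 4
Step 2: 100 μL + 1.9 mL = 2000 μL total → factor 2000/100 = 20
Step 3: 500 μL brought to 5 mL → factor 5000/500 = 10
Step 4: 2-fold → factor 2
Overall dilution factor = 4 × 20 × 10 × 2 = 1600
Final = 7.50 mM / 1600 = 0.004687 mM = 4.69 × 10^3 nM

4.69 × 10^3 nM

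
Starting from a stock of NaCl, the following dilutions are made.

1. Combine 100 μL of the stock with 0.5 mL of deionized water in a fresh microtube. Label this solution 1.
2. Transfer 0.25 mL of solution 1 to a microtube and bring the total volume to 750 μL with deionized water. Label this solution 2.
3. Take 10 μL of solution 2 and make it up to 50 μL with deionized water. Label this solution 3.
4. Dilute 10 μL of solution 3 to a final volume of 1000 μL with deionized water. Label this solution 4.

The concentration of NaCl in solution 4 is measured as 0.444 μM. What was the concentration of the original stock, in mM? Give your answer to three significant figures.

4.00 mM

Step 1: 100 μL + 0.5 mL = 600 μL total → factor 600/100 = 6
Step 2: 0.25 mL brought to 750 μL → factor 0.75/0.25 = 3
Step 3: 10 μL brought to 50 μL → factor 50/10 = 5
Step 4: 10 μL brought to 1000 μL → factor 1000/10 = 100
Overall dilution factor = 6 × 3 × 5 × 100 = 9000
Stock = 0.444 μM × 9000 = 3996 μM = 4.00 mM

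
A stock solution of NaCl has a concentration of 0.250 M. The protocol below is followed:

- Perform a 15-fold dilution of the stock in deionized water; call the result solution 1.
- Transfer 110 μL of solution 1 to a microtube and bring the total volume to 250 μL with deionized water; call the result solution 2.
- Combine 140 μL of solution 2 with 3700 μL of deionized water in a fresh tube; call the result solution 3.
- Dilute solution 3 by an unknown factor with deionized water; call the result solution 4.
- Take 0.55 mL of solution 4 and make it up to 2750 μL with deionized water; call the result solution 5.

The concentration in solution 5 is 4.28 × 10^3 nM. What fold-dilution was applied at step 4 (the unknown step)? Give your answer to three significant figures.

Step 1: 15-fold → factor 15
Step 2: 110 μL brought to 250 μL → factor 250/110 = 2.2727
Step 3: 140 μL + 3700 μL = 3840 μL total → factor 3840/140 = 27.429
Step 4: unknown factor x
Step 5: 0.55 mL brought to 2750 μL → factor 2.75/0.55 = 5
Product of known-step factors = 4675.3
Overall factor = 0.250 M / (4.28 × 10^3 nM) = 58411
x = 58411 / 4675.3 = 12.5

12.5-fold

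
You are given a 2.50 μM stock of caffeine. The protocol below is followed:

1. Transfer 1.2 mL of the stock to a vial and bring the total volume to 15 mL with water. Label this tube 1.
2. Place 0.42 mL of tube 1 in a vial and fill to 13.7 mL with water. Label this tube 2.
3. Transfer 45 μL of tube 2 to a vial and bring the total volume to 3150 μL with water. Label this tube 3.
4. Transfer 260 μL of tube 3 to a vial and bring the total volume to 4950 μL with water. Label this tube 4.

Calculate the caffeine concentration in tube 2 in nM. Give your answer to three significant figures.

6.13 nM

Step 1: 1.2 mL brought to 15 mL → factor 15/1.2 = 12.5
Step 2: 0.42 mL brought to 13.7 mL → factor 13.7/0.42 = 32.619
Dilution factor through tube 2 = 12.5 × 32.619 = 407.74
[tube 2] = 2.50 μM / 407.74 = 0.006131 μM = 6.13 nM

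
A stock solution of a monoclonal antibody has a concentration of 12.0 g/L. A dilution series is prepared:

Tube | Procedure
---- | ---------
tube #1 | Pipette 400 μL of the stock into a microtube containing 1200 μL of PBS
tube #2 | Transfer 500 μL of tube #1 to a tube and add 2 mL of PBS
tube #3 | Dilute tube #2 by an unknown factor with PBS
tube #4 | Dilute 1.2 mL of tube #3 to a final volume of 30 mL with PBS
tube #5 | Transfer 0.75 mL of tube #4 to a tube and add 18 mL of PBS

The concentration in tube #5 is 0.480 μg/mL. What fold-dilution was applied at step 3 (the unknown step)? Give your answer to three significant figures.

Step 1: 400 μL + 1200 μL = 1600 μL total → factor 1600/400 = 4
Step 2: 500 μL + 2 mL = 2500 μL total → factor 2500/500 = 5
Step 3: unknown factor x
Step 4: 1.2 mL brought to 30 mL → factor 30/1.2 = 25
Step 5: 0.75 mL + 18 mL = 18.75 mL total → factor 18.75/0.75 = 25
Product of known-step factors = 12500
Overall factor = 12.0 g/L / (0.480 μg/mL) = 25000
x = 25000 / 12500 = 2.00

2.00-fold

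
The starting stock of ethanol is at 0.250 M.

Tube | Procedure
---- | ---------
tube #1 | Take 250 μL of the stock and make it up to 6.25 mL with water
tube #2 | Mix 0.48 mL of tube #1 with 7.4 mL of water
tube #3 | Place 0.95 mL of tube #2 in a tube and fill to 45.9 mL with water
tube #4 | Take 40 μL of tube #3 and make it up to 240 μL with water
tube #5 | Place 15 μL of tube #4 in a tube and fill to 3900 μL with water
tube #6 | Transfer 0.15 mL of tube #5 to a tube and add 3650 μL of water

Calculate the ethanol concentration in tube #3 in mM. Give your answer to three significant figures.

Step 1: 250 μL brought to 6.25 mL → factor 6250/250 = 25
Step 2: 0.48 mL + 7.4 mL = 7.88 mL total → factor 7.88/0.48 = 16.417
Step 3: 0.95 mL brought to 45.9 mL → factor 45.9/0.95 = 48.316
Dilution factor through tube #3 = 25 × 16.417 × 48.316 = 19830
[tube #3] = 0.250 M / 19830 = 1.261 × 10^-5 M = 0.0126 mM

0.0126 mM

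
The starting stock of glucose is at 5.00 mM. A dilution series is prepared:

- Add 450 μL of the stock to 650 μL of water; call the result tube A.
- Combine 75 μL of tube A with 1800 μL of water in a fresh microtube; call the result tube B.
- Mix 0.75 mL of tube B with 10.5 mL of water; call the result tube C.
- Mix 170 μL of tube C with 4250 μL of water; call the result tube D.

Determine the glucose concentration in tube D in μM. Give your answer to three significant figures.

0.210 μM

Step 1: 450 μL + 650 μL = 1100 μL total → factor 1100/450 = 2.4444
Step 2: 75 μL + 1800 μL = 1875 μL total → factor 1875/75 = 25
Step 3: 0.75 mL + 10.5 mL = 11.25 mL total → factor 11.25/0.75 = 15
Step 4: 170 μL + 4250 μL = 4420 μL total → factor 4420/170 = 26
Overall dilution factor = 2.4444 × 25 × 15 × 26 = 23833
Final = 5.00 mM / 23833 = 0.0002098 mM = 0.210 μM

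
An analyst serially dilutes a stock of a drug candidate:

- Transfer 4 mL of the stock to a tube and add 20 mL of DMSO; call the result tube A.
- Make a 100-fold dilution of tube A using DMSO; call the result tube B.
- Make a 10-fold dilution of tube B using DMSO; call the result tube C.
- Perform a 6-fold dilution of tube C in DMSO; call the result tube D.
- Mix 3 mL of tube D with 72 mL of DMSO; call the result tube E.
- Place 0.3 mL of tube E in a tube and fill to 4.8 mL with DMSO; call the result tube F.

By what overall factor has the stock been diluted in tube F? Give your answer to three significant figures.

1.44 × 10^7

Step 1: 4 mL + 20 mL = 24 mL total → factor 24/4 = 6
Step 2: 100-fold → factor 100
Step 3: 10-fold → factor 10
Step 4: 6-fold → factor 6
Step 5: 3 mL + 72 mL = 75 mL total → factor 75/3 = 25
Step 6: 0.3 mL brought to 4.8 mL → factor 4.8/0.3 = 16
Overall dilution factor = 6 × 100 × 10 × 6 × 25 × 16 = 1.44 × 10^7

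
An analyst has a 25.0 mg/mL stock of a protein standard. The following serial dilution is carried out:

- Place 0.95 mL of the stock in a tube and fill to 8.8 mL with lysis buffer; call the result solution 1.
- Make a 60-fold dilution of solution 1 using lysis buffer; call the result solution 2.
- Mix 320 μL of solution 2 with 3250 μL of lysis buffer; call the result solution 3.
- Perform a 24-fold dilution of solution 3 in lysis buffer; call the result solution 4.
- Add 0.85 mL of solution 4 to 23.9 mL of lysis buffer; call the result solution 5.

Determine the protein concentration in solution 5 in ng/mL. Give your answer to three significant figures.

5.77 ng/mL

Step 1: 0.95 mL brought to 8.8 mL → factor 8.8/0.95 = 9.2632
Step 2: 60-fold → factor 60
Step 3: 320 μL + 3250 μL = 3570 μL total → factor 3570/320 = 11.156
Step 4: 24-fold → factor 24
Step 5: 0.85 mL + 23.9 mL = 24.75 mL total → factor 24.75/0.85 = 29.118
Overall dilution factor = 9.2632 × 60 × 11.156 × 24 × 29.118 = 4.3331 × 10^6
Final = 25.0 mg/mL / 4.3331 × 10^6 = 5.770 × 10^-6 mg/mL = 5.77 ng/mL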